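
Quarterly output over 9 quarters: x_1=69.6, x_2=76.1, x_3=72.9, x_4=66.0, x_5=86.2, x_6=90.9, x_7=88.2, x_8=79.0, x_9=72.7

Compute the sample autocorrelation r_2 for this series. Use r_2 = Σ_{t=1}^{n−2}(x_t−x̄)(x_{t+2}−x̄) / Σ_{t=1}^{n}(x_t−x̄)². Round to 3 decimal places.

Mean x̄ = (69.6 + 76.1 + 72.9 + 66.0 + 86.2 + 90.9 + 88.2 + 79.0 + 72.7)/9 = 77.9556
Σ(x_t−x̄)(x_{t+2}−x̄) = (42.2420) + (22.1842) + (-41.6802) + (-154.7580) + (84.4598) + (13.5198) + (-53.8402) = -87.8728
Denominator Σ(x_t−x̄)² = 610.9422
r_2 = -87.8728 / 610.9422 = -0.144

-0.144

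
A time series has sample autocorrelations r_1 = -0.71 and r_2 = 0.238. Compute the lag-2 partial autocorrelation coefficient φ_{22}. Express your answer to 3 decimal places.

φ_{22} = (r_2 − r_1²) / (1 − r_1²)
r_1² = (-0.71)² = 0.5041
Numerator = 0.238 − 0.5041 = -0.2661; denominator = 1 − 0.5041 = 0.4959
φ_{22} = -0.2661 / 0.4959 = -0.537

-0.537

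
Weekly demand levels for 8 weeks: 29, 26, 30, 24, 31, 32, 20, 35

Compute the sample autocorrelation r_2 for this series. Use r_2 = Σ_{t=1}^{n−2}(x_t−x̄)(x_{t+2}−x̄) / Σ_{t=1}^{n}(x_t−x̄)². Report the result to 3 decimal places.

Mean x̄ = (29 + 26 + 30 + 24 + 31 + 32 + 20 + 35)/8 = 28.3750
Deviations from mean: 0.6250, -2.3750, 1.6250, -4.3750, 2.6250, 3.6250, -8.3750, 6.6250
Σ(x_t−x̄)(x_{t+2}−x̄) = (1.0156) + (10.3906) + (4.2656) + (-15.8594) + (-21.9844) + (24.0156) = 1.8438
Denominator Σ(x_t−x̄)² = 161.8750
r_2 = 1.8438 / 161.8750 = 0.011

0.011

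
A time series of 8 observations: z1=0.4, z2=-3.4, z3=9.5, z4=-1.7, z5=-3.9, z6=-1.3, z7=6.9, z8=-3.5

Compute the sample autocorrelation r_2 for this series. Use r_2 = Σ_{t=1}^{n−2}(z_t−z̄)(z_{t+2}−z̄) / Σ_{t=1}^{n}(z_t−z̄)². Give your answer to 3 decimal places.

Mean z̄ = (0.4 − 3.4 + 9.5 − 1.7 − 3.9 − 1.3 + 6.9 − 3.5)/8 = 0.3750
Deviations from mean: 0.0250, -3.7750, 9.1250, -2.0750, -4.2750, -1.6750, 6.5250, -3.8750
Numerator Σ_{t=1}^{6}(z_t−z̄)(z_{t+2}−z̄) = -48.8763
Denominator Σ(z_t−z̄)² = 180.4950
r_2 = -48.8763 / 180.4950 = -0.271

-0.271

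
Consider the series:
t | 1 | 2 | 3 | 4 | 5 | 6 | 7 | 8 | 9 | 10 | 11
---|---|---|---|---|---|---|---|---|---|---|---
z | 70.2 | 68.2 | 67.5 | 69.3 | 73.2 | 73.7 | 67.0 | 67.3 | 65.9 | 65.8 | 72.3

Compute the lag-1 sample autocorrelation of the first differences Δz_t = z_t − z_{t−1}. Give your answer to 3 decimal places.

First differences Δz: -2.0, -0.7, 1.8, 3.9, 0.5, -6.7, 0.3, -1.4, -0.1, 6.5
Mean of differences = 0.2100
Numerator Σ(Δz_t−Δz̄)(Δz_{t+1}−Δz̄) = 3.2799
Denominator Σ(Δz_t−Δz̄)² = 111.9490
r_1(Δz) = 3.2799 / 111.9490 = 0.029

0.029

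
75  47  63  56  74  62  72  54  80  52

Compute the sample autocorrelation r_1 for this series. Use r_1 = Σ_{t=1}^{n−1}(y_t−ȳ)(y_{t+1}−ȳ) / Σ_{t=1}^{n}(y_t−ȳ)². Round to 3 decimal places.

Mean ȳ = (75 + 47 + 63 + 56 + 74 + 62 + 72 + 54 + 80 + 52)/10 = 63.5000
Numerator Σ_{t=1}^{9}(y_t−ȳ)(y_{t+1}−ȳ) = -712.2500
Denominator Σ(y_t−ȳ)² = 1140.5000
r_1 = -712.2500 / 1140.5000 = -0.625

-0.625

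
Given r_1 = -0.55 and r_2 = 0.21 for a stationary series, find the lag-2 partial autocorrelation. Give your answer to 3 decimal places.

-0.133

φ_{22} = (r_2 − r_1²) / (1 − r_1²)
r_1² = (-0.55)² = 0.3025
Numerator = 0.21 − 0.3025 = -0.0925; denominator = 1 − 0.3025 = 0.6975
φ_{22} = -0.0925 / 0.6975 = -0.133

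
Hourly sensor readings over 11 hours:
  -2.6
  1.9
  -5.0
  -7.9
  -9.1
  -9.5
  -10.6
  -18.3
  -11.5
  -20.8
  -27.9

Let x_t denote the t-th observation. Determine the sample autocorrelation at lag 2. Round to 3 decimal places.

0.243

Mean x̄ = (-2.6 + 1.9 − 5.0 − 7.9 − 9.1 − 9.5 − 10.6 − 18.3 − 11.5 − 20.8 − 27.9)/11 = -11.0273
Numerator Σ_{t=1}^{9}(x_t−x̄)(x_{t+2}−x̄) = 176.1776
Denominator Σ(x_t−x̄)² = 723.7818
r_2 = 176.1776 / 723.7818 = 0.243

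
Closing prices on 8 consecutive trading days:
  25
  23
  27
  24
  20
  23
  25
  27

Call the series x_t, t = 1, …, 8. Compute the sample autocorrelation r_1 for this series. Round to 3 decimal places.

Mean x̄ = (25 + 23 + 27 + 24 + 20 + 23 + 25 + 27)/8 = 24.2500
Deviations from mean: 0.7500, -1.2500, 2.7500, -0.2500, -4.2500, -1.2500, 0.7500, 2.7500
Numerator Σ_{t=1}^{7}(x_t−x̄)(x_{t+1}−x̄) = 2.4375
Denominator Σ(x_t−x̄)² = 37.5000
r_1 = 2.4375 / 37.5000 = 0.065

0.065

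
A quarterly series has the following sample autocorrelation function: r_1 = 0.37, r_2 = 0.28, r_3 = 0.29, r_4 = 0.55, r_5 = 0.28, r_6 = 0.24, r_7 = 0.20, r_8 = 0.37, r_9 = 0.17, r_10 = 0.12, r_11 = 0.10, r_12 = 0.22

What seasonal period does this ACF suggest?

4

The largest autocorrelation is r_4 = 0.55; the remaining lags stay at or below 0.37. The elevated value at lag 1 (0.37), dropping to 0.28 at lag 2, reflects decaying short-term dependence rather than seasonality.
The dominant spike at lag 4 indicates a seasonal period of 4.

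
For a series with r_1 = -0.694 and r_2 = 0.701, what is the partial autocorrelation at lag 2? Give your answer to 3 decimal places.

0.423

φ_{22} = (r_2 − r_1²) / (1 − r_1²)
r_1² = (-0.694)² = 0.481636
Numerator = 0.701 − 0.4816 = 0.2194; denominator = 1 − 0.4816 = 0.5184
φ_{22} = 0.2194 / 0.5184 = 0.423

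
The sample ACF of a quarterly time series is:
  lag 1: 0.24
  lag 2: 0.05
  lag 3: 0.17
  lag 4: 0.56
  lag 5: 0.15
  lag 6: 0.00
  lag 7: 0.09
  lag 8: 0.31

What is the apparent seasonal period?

The largest autocorrelation is r_4 = 0.56, with a weaker echo at lag 8 (0.31); the remaining lags stay at or below 0.24. The elevated value at lag 1 (0.24), dropping to 0.05 at lag 2, reflects decaying short-term dependence rather than seasonality.
The dominant spike at lag 4 indicates a seasonal period of 4.

4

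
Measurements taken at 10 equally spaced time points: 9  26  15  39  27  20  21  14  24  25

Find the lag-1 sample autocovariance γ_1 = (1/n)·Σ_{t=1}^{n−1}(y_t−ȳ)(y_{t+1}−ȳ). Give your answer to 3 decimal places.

-12.400

Mean ȳ = (9 + 26 + 15 + 39 + 27 + 20 + 21 + 14 + 24 + 25)/10 = 22.0000
Σ_{t=1}^{9}(y_t−ȳ)(y_{t+1}−ȳ) = -124.0000
γ_1 = -124.0000 / 10 = -12.400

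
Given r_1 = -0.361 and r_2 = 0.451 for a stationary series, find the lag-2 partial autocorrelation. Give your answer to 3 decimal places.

0.369

φ_{22} = (r_2 − r_1²) / (1 − r_1²)
r_1² = (-0.361)² = 0.130321
Numerator = 0.451 − 0.1303 = 0.3207; denominator = 1 − 0.1303 = 0.8697
φ_{22} = 0.3207 / 0.8697 = 0.369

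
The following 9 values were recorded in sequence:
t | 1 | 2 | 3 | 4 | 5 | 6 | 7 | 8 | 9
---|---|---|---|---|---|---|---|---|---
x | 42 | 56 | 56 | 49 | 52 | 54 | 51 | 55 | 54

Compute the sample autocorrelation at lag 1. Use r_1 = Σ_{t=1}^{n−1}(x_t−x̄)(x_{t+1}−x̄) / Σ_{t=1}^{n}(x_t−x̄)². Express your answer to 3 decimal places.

Mean x̄ = (42 + 56 + 56 + 49 + 52 + 54 + 51 + 55 + 54)/9 = 52.1111
Numerator Σ_{t=1}^{8}(x_t−x̄)(x_{t+1}−x̄) = -36.0123
Denominator Σ(x_t−x̄)² = 158.8889
r_1 = -36.0123 / 158.8889 = -0.227

-0.227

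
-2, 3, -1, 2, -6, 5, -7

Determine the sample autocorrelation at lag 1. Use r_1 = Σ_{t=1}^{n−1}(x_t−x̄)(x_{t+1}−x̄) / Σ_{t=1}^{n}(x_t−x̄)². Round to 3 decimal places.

-0.701

Mean x̄ = (-2 + 3 − 1 + 2 − 6 + 5 − 7)/7 = -0.8571
Deviations from mean: -1.1429, 3.8571, -0.1429, 2.8571, -5.1429, 5.8571, -6.1429
Σ(x_t−x̄)(x_{t+1}−x̄) = (-4.4082) + (-0.5510) + (-0.4082) + (-14.6939) + (-30.1224) + (-35.9796) = -86.1633
Denominator Σ(x_t−x̄)² = 122.8571
r_1 = -86.1633 / 122.8571 = -0.701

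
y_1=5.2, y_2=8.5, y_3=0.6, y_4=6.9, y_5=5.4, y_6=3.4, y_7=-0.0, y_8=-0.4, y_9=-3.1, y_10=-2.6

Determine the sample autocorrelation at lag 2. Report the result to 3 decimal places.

Mean ȳ = (5.2 + 8.5 + 0.6 + 6.9 + 5.4 + 3.4 − 0.0 − 0.4 − 3.1 − 2.6)/10 = 2.3900
Numerator Σ_{t=1}^{8}(y_t−ȳ)(y_{t+2}−ȳ) = 38.7248
Denominator Σ(y_t−ȳ)² = 147.3890
r_2 = 38.7248 / 147.3890 = 0.263

0.263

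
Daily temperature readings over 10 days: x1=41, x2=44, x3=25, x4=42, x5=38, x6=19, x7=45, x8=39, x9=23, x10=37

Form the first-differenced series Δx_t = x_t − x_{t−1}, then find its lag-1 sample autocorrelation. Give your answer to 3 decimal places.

First differences Δx: 3, -19, 17, -4, -19, 26, -6, -16, 14
Mean of differences = -0.4444
Numerator Σ(Δx_t−Δx̄)(Δx_{t+1}−Δx̄) = -1159.5309
Denominator Σ(Δx_t−Δx̄)² = 2198.2222
r_1(Δx) = -1159.5309 / 2198.2222 = -0.527

-0.527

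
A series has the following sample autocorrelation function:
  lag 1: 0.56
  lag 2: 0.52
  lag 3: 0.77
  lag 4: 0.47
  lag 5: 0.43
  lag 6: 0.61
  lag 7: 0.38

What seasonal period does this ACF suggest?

3

The largest autocorrelation is r_3 = 0.77, with a weaker echo at lag 6 (0.61); the remaining lags stay at or below 0.56. The elevated value at lag 1 (0.56), dropping to 0.52 at lag 2, reflects decaying short-term dependence rather than seasonality.
The dominant spike at lag 3 indicates a seasonal period of 3.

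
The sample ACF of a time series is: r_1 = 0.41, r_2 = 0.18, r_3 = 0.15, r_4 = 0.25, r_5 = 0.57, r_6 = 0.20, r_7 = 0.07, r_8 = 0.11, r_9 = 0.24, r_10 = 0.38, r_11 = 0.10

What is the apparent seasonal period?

5

The largest autocorrelation is r_5 = 0.57; the remaining lags stay at or below 0.41. The elevated value at lag 1 (0.41), dropping to 0.18 at lag 2, reflects decaying short-term dependence rather than seasonality.
The dominant spike at lag 5 indicates a seasonal period of 5.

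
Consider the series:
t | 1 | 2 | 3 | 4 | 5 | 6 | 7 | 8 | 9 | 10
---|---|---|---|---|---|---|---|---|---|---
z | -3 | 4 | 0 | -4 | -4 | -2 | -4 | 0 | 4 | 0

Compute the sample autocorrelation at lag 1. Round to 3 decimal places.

Mean z̄ = (-3 + 4 + 0 − 4 − 4 − 2 − 4 + 0 + 4 + 0)/10 = -0.9000
Numerator Σ_{t=1}^{9}(z_t−z̄)(z_{t+1}−z̄) = 13.7900
Denominator Σ(z_t−z̄)² = 84.9000
r_1 = 13.7900 / 84.9000 = 0.162

0.162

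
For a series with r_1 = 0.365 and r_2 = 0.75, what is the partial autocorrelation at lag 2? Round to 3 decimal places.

φ_{22} = (r_2 − r_1²) / (1 − r_1²)
r_1² = (0.365)² = 0.133225
Numerator = 0.75 − 0.1332 = 0.6168; denominator = 1 − 0.1332 = 0.8668
φ_{22} = 0.6168 / 0.8668 = 0.712

0.712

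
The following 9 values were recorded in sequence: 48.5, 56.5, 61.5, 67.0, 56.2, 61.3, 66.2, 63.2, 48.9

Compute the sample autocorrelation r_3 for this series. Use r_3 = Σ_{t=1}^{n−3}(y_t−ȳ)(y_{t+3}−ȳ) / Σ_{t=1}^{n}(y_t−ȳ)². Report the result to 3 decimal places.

-0.128

Mean ȳ = (48.5 + 56.5 + 61.5 + 67.0 + 56.2 + 61.3 + 66.2 + 63.2 + 48.9)/9 = 58.8111
Numerator Σ_{t=1}^{6}(y_t−ȳ)(y_{t+3}−ȳ) = -47.3304
Denominator Σ(y_t−ȳ)² = 371.0489
r_3 = -47.3304 / 371.0489 = -0.128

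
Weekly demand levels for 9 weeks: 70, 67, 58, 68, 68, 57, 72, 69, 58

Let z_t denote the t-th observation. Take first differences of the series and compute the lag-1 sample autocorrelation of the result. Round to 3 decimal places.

First differences Δz: -3, -9, 10, 0, -11, 15, -3, -11
Mean of differences = -1.5000
Numerator Σ(Δz_t−Δz̄)(Δz_{t+1}−Δz̄) = -239.2500
Denominator Σ(Δz_t−Δz̄)² = 648.0000
r_1(Δz) = -239.2500 / 648.0000 = -0.369

-0.369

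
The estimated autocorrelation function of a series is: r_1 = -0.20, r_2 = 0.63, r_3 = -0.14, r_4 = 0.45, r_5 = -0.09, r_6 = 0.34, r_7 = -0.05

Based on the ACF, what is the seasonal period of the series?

2

The largest autocorrelation is r_2 = 0.63, with weaker echoes at lags 4 (0.45) and 6 (0.34); the remaining lags stay at or below -0.05.
The dominant spike at lag 2 indicates a seasonal period of 2.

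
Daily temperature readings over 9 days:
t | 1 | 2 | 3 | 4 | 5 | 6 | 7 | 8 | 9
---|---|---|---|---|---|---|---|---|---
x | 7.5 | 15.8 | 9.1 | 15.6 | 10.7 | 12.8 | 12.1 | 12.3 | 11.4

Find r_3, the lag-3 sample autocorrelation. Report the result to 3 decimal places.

-0.404

Mean x̄ = (7.5 + 15.8 + 9.1 + 15.6 + 10.7 + 12.8 + 12.1 + 12.3 + 11.4)/9 = 11.9222
Numerator Σ_{t=1}^{6}(x_t−x̄)(x_{t+3}−x̄) = -23.7470
Denominator Σ(x_t−x̄)² = 58.7956
r_3 = -23.7470 / 58.7956 = -0.404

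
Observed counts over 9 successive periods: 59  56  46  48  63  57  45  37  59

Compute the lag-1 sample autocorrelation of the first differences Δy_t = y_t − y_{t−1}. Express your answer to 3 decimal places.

-0.054

First differences Δy: -3, -10, 2, 15, -6, -12, -8, 22
Mean of differences = 0.0000
Numerator Σ(Δy_t−Δȳ)(Δy_{t+1}−Δȳ) = -58.0000
Denominator Σ(Δy_t−Δȳ)² = 1066.0000
r_1(Δy) = -58.0000 / 1066.0000 = -0.054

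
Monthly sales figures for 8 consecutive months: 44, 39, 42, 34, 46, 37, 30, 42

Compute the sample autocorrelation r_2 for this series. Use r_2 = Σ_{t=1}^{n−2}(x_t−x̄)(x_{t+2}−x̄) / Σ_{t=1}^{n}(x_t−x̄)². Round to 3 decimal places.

Mean x̄ = (44 + 39 + 42 + 34 + 46 + 37 + 30 + 42)/8 = 39.2500
Deviations from mean: 4.7500, -0.2500, 2.7500, -5.2500, 6.7500, -2.2500, -9.2500, 2.7500
Σ(x_t−x̄)(x_{t+2}−x̄) = (13.0625) + (1.3125) + (18.5625) + (11.8125) + (-62.4375) + (-6.1875) = -23.8750
Denominator Σ(x_t−x̄)² = 201.5000
r_2 = -23.8750 / 201.5000 = -0.118

-0.118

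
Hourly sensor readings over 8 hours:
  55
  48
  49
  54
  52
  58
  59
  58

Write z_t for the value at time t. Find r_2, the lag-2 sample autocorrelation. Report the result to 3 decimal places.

Mean z̄ = (55 + 48 + 49 + 54 + 52 + 58 + 59 + 58)/8 = 54.1250
Numerator Σ_{t=1}^{6}(z_t−z̄)(z_{t+2}−z̄) = 11.3438
Denominator Σ(z_t−z̄)² = 122.8750
r_2 = 11.3438 / 122.8750 = 0.092

0.092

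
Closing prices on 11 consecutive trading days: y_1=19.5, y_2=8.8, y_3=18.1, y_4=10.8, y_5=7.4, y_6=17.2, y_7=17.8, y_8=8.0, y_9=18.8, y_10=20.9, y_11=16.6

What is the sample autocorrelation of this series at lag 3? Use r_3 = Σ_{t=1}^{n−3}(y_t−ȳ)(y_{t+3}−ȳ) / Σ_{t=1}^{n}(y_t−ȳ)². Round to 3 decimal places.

Mean ȳ = (19.5 + 8.8 + 18.1 + 10.8 + 7.4 + 17.2 + 17.8 + 8.0 + 18.8 + 20.9 + 16.6)/11 = 14.9000
Numerator Σ_{t=1}^{8}(y_t−ȳ)(y_{t+3}−ȳ) = 88.7500
Denominator Σ(y_t−ȳ)² = 257.0800
r_3 = 88.7500 / 257.0800 = 0.345

0.345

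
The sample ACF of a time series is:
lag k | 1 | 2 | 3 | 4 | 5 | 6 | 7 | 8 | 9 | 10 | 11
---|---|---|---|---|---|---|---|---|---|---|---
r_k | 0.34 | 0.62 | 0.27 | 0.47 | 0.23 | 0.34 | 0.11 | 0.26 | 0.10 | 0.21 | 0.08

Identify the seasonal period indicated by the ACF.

The largest autocorrelation is r_2 = 0.62, with a weaker echo at lag 4 (0.47); the remaining lags stay at or below 0.34.
The dominant spike at lag 2 indicates a seasonal period of 2.

2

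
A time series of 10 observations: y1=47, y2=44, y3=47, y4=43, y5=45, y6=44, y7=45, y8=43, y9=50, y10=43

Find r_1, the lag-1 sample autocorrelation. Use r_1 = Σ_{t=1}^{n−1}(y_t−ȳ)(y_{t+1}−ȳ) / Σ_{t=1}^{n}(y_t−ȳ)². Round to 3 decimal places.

-0.599

Mean ȳ = (47 + 44 + 47 + 43 + 45 + 44 + 45 + 43 + 50 + 43)/10 = 45.1000
Numerator Σ_{t=1}^{9}(y_t−ȳ)(y_{t+1}−ȳ) = -28.1100
Denominator Σ(y_t−ȳ)² = 46.9000
r_1 = -28.1100 / 46.9000 = -0.599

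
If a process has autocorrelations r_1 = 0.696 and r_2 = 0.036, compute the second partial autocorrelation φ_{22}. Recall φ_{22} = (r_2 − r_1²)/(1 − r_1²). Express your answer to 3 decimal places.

φ_{22} = (r_2 − r_1²) / (1 − r_1²)
r_1² = (0.696)² = 0.484416
Numerator = 0.036 − 0.4844 = -0.4484; denominator = 1 − 0.4844 = 0.5156
φ_{22} = -0.4484 / 0.5156 = -0.870

-0.870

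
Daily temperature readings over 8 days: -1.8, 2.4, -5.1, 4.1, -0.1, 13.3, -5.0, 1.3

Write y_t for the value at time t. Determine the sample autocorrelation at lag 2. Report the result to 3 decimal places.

0.308

Mean ȳ = (-1.8 + 2.4 − 5.1 + 4.1 − 0.1 + 13.3 − 5.0 + 1.3)/8 = 1.1375
Σ(y_t−ȳ)(y_{t+2}−ȳ) = (18.3227) + (3.7402) + (7.7189) + (36.0314) + (7.5952) + (1.9764) = 75.3847
Denominator Σ(y_t−ȳ)² = 245.0588
r_2 = 75.3847 / 245.0588 = 0.308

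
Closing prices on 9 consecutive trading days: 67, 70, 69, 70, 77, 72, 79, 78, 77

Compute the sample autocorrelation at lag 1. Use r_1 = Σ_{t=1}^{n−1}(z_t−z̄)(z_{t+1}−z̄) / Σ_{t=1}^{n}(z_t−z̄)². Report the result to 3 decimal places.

Mean z̄ = (67 + 70 + 69 + 70 + 77 + 72 + 79 + 78 + 77)/9 = 73.2222
Numerator Σ_{t=1}^{8}(z_t−z̄)(z_{t+1}−z̄) = 69.0617
Denominator Σ(z_t−z̄)² = 163.5556
r_1 = 69.0617 / 163.5556 = 0.422

0.422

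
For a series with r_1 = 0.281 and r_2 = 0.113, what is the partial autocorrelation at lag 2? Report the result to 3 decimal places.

0.037

φ_{22} = (r_2 − r_1²) / (1 − r_1²)
r_1² = (0.281)² = 0.078961
Numerator = 0.113 − 0.0790 = 0.0340; denominator = 1 − 0.0790 = 0.9210
φ_{22} = 0.0340 / 0.9210 = 0.037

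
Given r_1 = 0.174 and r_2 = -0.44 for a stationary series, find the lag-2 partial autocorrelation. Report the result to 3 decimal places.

-0.485

φ_{22} = (r_2 − r_1²) / (1 − r_1²)
r_1² = (0.174)² = 0.030276
Numerator = -0.44 − 0.0303 = -0.4703; denominator = 1 − 0.0303 = 0.9697
φ_{22} = -0.4703 / 0.9697 = -0.485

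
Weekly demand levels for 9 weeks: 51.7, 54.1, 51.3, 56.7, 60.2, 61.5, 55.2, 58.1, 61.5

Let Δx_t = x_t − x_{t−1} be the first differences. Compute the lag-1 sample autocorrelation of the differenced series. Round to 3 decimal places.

-0.205

First differences Δx: 2.4, -2.8, 5.4, 3.5, 1.3, -6.3, 2.9, 3.4
Mean of differences = 1.2250
Numerator Σ(Δx_t−Δx̄)(Δx_{t+1}−Δx̄) = -21.3906
Denominator Σ(Δx_t−Δx̄)² = 104.3550
r_1(Δx) = -21.3906 / 104.3550 = -0.205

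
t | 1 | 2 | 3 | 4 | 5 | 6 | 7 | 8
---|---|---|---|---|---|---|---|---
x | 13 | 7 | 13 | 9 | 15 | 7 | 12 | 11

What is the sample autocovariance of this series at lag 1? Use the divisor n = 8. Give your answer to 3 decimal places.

Mean x̄ = (13 + 7 + 13 + 9 + 15 + 7 + 12 + 11)/8 = 10.8750
Deviations: 2.1250, -3.8750, 2.1250, -1.8750, 4.1250, -3.8750, 1.1250, 0.1250
Σ_{t=1}^{7}(x_t−x̄)(x_{t+1}−x̄) = -48.3906
γ_1 = -48.3906 / 8 = -6.049

-6.049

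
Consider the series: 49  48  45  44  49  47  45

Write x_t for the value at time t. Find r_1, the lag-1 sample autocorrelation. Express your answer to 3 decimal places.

-0.026

Mean x̄ = (49 + 48 + 45 + 44 + 49 + 47 + 45)/7 = 46.7143
Deviations from mean: 2.2857, 1.2857, -1.7143, -2.7143, 2.2857, 0.2857, -1.7143
Σ(x_t−x̄)(x_{t+1}−x̄) = (2.9388) + (-2.2041) + (4.6531) + (-6.2041) + (0.6531) + (-0.4898) = -0.6531
Denominator Σ(x_t−x̄)² = 25.4286
r_1 = -0.6531 / 25.4286 = -0.026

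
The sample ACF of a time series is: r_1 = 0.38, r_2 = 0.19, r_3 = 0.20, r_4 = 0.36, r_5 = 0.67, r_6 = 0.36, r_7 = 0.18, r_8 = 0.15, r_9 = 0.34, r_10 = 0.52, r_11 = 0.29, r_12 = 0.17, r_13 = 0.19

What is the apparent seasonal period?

The largest autocorrelation is r_5 = 0.67, with a weaker echo at lag 10 (0.52); the remaining lags stay at or below 0.38. The elevated value at lag 1 (0.38), dropping to 0.19 at lag 2, reflects decaying short-term dependence rather than seasonality.
The dominant spike at lag 5 indicates a seasonal period of 5.

5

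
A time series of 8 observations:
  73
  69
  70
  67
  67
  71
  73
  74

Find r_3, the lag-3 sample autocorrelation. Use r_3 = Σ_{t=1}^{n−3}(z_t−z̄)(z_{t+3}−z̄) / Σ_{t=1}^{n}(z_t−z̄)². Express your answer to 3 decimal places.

Mean z̄ = (73 + 69 + 70 + 67 + 67 + 71 + 73 + 74)/8 = 70.5000
Deviations from mean: 2.5000, -1.5000, -0.5000, -3.5000, -3.5000, 0.5000, 2.5000, 3.5000
Σ(z_t−z̄)(z_{t+3}−z̄) = (-8.7500) + (5.2500) + (-0.2500) + (-8.7500) + (-12.2500) = -24.7500
Denominator Σ(z_t−z̄)² = 52.0000
r_3 = -24.7500 / 52.0000 = -0.476

-0.476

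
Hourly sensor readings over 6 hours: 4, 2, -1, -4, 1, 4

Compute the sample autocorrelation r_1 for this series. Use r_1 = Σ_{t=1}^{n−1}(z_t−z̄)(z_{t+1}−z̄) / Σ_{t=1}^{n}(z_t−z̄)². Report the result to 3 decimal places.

0.229

Mean z̄ = (4 + 2 − 1 − 4 + 1 + 4)/6 = 1.0000
Deviations from mean: 3.0000, 1.0000, -2.0000, -5.0000, 0.0000, 3.0000
Numerator Σ_{t=1}^{5}(z_t−z̄)(z_{t+1}−z̄) = 11.0000
Denominator Σ(z_t−z̄)² = 48.0000
r_1 = 11.0000 / 48.0000 = 0.229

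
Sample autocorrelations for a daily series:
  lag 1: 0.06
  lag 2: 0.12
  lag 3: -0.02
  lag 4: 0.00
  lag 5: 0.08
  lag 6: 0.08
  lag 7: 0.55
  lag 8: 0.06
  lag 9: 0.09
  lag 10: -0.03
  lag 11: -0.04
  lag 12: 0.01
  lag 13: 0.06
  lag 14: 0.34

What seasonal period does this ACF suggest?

7

The largest autocorrelation is r_7 = 0.55, with a weaker echo at lag 14 (0.34); the remaining lags stay at or below 0.12.
The dominant spike at lag 7 indicates a seasonal period of 7.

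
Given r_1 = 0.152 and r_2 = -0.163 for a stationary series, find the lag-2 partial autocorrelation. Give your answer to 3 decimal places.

φ_{22} = (r_2 − r_1²) / (1 − r_1²)
r_1² = (0.152)² = 0.023104
Numerator = -0.163 − 0.0231 = -0.1861; denominator = 1 − 0.0231 = 0.9769
φ_{22} = -0.1861 / 0.9769 = -0.191

-0.191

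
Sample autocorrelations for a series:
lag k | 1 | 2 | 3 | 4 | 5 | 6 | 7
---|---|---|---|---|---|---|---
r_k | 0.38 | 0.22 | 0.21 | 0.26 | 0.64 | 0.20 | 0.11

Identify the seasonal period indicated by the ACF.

5

The largest autocorrelation is r_5 = 0.64; the remaining lags stay at or below 0.38. The elevated value at lag 1 (0.38), dropping to 0.22 at lag 2, reflects decaying short-term dependence rather than seasonality.
The dominant spike at lag 5 indicates a seasonal period of 5.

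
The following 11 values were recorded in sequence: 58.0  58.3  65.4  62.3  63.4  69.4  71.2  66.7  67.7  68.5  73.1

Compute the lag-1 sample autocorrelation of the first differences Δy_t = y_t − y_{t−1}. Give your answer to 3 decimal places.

First differences Δy: 0.3, 7.1, -3.1, 1.1, 6.0, 1.8, -4.5, 1.0, 0.8, 4.6
Mean of differences = 1.5100
Numerator Σ(Δy_t−Δȳ)(Δy_{t+1}−Δȳ) = -31.6921
Denominator Σ(Δy_t−Δȳ)² = 120.8090
r_1(Δy) = -31.6921 / 120.8090 = -0.262

-0.262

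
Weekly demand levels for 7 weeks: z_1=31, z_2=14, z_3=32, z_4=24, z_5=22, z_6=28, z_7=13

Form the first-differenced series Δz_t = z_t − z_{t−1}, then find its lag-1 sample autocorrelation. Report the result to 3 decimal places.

First differences Δz: -17, 18, -8, -2, 6, -15
Mean of differences = -3.0000
Numerator Σ(Δz_t−Δz̄)(Δz_{t+1}−Δz̄) = -503.0000
Denominator Σ(Δz_t−Δz̄)² = 888.0000
r_1(Δz) = -503.0000 / 888.0000 = -0.566

-0.566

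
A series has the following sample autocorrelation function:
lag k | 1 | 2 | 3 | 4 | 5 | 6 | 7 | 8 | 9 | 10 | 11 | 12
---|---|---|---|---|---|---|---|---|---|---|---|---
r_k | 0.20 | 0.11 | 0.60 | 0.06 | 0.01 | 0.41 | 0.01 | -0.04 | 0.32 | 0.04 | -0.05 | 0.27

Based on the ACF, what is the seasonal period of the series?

The largest autocorrelation is r_3 = 0.60, with weaker echoes at lags 6 (0.41), 9 (0.32) and 12 (0.27); the remaining lags stay at or below 0.20. The elevated value at lag 1 (0.20), dropping to 0.11 at lag 2, reflects decaying short-term dependence rather than seasonality.
The dominant spike at lag 3 indicates a seasonal period of 3.

3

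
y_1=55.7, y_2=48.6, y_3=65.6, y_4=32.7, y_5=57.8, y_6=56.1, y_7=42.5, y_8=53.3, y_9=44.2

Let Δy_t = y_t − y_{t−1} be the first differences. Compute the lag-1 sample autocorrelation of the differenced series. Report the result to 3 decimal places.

First differences Δy: -7.1, 17.0, -32.9, 25.1, -1.7, -13.6, 10.8, -9.1
Mean of differences = -1.4375
Numerator Σ(Δy_t−Δȳ)(Δy_{t+1}−Δȳ) = -1765.8102
Denominator Σ(Δy_t−Δȳ)² = 2422.5988
r_1(Δy) = -1765.8102 / 2422.5988 = -0.729

-0.729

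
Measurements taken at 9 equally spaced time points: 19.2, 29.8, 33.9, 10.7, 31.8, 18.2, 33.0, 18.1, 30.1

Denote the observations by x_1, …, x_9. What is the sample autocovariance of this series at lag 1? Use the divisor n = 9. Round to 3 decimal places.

Mean x̄ = (19.2 + 29.8 + 33.9 + 10.7 + 31.8 + 18.2 + 33.0 + 18.1 + 30.1)/9 = 24.9778
Σ_{t=1}^{8}(x_t−x̄)(x_{t+1}−x̄) = -400.6494
γ_1 = -400.6494 / 9 = -44.517

-44.517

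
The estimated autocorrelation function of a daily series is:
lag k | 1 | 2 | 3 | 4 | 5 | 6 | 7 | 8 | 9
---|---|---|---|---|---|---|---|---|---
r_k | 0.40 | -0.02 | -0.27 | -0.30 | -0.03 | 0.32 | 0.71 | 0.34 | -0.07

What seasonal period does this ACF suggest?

The largest autocorrelation is r_7 = 0.71; the remaining lags stay at or below 0.40.
The dominant spike at lag 7 indicates a seasonal period of 7.

7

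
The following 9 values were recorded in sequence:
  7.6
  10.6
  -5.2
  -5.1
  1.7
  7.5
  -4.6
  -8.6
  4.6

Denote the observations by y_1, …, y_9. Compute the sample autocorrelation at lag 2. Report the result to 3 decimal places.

-0.590

Mean ȳ = (7.6 + 10.6 − 5.2 − 5.1 + 1.7 + 7.5 − 4.6 − 8.6 + 4.6)/9 = 0.9444
Σ(y_t−ȳ)(y_{t+2}−ȳ) = (-40.8947) + (-58.3625) + (-4.6425) + (-39.6247) + (-4.1891) + (-62.5691) + (-20.2680) = -230.5506
Denominator Σ(y_t−ȳ)² = 390.5622
r_2 = -230.5506 / 390.5622 = -0.590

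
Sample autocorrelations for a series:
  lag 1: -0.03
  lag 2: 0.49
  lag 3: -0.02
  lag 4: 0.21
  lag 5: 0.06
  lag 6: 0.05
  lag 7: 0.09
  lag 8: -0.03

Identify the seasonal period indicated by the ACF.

The largest autocorrelation is r_2 = 0.49, with a weaker echo at lag 4 (0.21); the remaining lags stay at or below 0.09.
The dominant spike at lag 2 indicates a seasonal period of 2.

2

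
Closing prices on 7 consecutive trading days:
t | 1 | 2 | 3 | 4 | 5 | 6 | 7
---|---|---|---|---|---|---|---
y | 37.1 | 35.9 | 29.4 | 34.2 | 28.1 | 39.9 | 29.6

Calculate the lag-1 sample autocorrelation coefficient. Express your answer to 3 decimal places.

Mean ȳ = (37.1 + 35.9 + 29.4 + 34.2 + 28.1 + 39.9 + 29.6)/7 = 33.4571
Σ(y_t−ȳ)(y_{t+1}−ȳ) = (8.8990) + (-9.9110) + (-3.0139) + (-3.9796) + (-34.5153) + (-24.8510) = -67.3718
Denominator Σ(y_t−ȳ)² = 121.3371
r_1 = -67.3718 / 121.3371 = -0.555

-0.555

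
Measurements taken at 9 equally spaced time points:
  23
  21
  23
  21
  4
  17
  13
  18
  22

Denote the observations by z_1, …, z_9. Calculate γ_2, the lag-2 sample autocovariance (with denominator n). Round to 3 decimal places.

Mean z̄ = (23 + 21 + 23 + 21 + 4 + 17 + 13 + 18 + 22)/9 = 18.0000
Σ_{t=1}^{7}(z_t−z̄)(z_{t+2}−z̄) = 11.0000
γ_2 = 11.0000 / 9 = 1.222

1.222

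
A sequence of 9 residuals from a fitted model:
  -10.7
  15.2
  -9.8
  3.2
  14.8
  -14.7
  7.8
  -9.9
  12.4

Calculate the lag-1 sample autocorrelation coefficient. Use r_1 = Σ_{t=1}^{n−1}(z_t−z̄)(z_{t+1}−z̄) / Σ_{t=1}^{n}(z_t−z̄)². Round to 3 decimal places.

Mean z̄ = (-10.7 + 15.2 − 9.8 + 3.2 + 14.8 − 14.7 + 7.8 − 9.9 + 12.4)/9 = 0.9222
Numerator Σ_{t=1}^{8}(z_t−z̄)(z_{t+1}−z̄) = -834.7372
Denominator Σ(z_t−z̄)² = 1191.8956
r_1 = -834.7372 / 1191.8956 = -0.700

-0.700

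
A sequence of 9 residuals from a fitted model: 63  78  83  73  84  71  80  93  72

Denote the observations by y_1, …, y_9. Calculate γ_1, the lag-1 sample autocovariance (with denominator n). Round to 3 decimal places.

Mean ȳ = (63 + 78 + 83 + 73 + 84 + 71 + 80 + 93 + 72)/9 = 77.4444
Σ_{t=1}^{8}(y_t−ȳ)(y_{t+1}−ȳ) = -162.4198
γ_1 = -162.4198 / 9 = -18.047

-18.047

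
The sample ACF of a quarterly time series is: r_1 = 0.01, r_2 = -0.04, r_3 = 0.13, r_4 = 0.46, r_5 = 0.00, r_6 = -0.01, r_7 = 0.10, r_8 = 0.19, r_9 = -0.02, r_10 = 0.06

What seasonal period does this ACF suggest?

4

The largest autocorrelation is r_4 = 0.46, with a weaker echo at lag 8 (0.19); the remaining lags stay at or below 0.13.
The dominant spike at lag 4 indicates a seasonal period of 4.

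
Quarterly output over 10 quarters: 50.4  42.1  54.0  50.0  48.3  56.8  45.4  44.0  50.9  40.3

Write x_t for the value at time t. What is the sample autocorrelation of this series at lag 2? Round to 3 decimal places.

Mean x̄ = (50.4 + 42.1 + 54.0 + 50.0 + 48.3 + 56.8 + 45.4 + 44.0 + 50.9 + 40.3)/10 = 48.2200
Numerator Σ_{t=1}^{8}(x_t−x̄)(x_{t+2}−x̄) = 6.8732
Denominator Σ(x_t−x̄)² = 248.0760
r_2 = 6.8732 / 248.0760 = 0.028

0.028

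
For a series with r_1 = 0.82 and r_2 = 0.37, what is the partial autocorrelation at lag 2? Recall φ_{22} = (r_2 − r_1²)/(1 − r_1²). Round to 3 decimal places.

φ_{22} = (r_2 − r_1²) / (1 − r_1²)
r_1² = (0.82)² = 0.6724
Numerator = 0.37 − 0.6724 = -0.3024; denominator = 1 − 0.6724 = 0.3276
φ_{22} = -0.3024 / 0.3276 = -0.923

-0.923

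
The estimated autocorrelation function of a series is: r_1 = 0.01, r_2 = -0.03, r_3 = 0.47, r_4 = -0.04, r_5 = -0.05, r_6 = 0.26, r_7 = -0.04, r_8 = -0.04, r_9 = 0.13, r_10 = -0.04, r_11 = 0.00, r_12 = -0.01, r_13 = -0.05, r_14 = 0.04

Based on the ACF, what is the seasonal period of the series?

The largest autocorrelation is r_3 = 0.47, with a weaker echo at lag 6 (0.26); the remaining lags stay at or below 0.13.
The dominant spike at lag 3 indicates a seasonal period of 3.

3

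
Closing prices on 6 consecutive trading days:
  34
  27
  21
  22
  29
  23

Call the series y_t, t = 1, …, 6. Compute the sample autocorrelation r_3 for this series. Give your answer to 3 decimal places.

Mean ȳ = (34 + 27 + 21 + 22 + 29 + 23)/6 = 26.0000
Deviations from mean: 8.0000, 1.0000, -5.0000, -4.0000, 3.0000, -3.0000
Numerator Σ_{t=1}^{3}(y_t−ȳ)(y_{t+3}−ȳ) = -14.0000
Denominator Σ(y_t−ȳ)² = 124.0000
r_3 = -14.0000 / 124.0000 = -0.113

-0.113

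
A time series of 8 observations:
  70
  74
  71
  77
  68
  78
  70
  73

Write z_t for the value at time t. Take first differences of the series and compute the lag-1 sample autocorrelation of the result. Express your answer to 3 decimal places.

First differences Δz: 4, -3, 6, -9, 10, -8, 3
Mean of differences = 0.4286
Numerator Σ(Δz_t−Δz̄)(Δz_{t+1}−Δz̄) = -276.4694
Denominator Σ(Δz_t−Δz̄)² = 313.7143
r_1(Δz) = -276.4694 / 313.7143 = -0.881

-0.881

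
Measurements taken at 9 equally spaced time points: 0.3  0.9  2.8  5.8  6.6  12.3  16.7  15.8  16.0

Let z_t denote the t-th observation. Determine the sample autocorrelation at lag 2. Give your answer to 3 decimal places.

0.393

Mean z̄ = (0.3 + 0.9 + 2.8 + 5.8 + 6.6 + 12.3 + 16.7 + 15.8 + 16.0)/9 = 8.5778
Numerator Σ_{t=1}^{7}(z_t−z̄)(z_{t+2}−z̄) = 141.3457
Denominator Σ(z_t−z̄)² = 359.5556
r_2 = 141.3457 / 359.5556 = 0.393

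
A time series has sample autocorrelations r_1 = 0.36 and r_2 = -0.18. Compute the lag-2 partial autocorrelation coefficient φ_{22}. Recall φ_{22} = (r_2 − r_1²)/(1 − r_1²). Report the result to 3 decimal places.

-0.356

φ_{22} = (r_2 − r_1²) / (1 − r_1²)
r_1² = (0.36)² = 0.1296
Numerator = -0.18 − 0.1296 = -0.3096; denominator = 1 − 0.1296 = 0.8704
φ_{22} = -0.3096 / 0.8704 = -0.356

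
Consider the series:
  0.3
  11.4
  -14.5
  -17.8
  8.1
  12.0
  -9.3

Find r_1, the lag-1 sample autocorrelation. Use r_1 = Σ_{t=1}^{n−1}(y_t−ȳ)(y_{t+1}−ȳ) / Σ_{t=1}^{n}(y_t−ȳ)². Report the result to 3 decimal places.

Mean ȳ = (0.3 + 11.4 − 14.5 − 17.8 + 8.1 + 12.0 − 9.3)/7 = -1.4000
Deviations from mean: 1.7000, 12.8000, -13.1000, -16.4000, 9.5000, 13.4000, -7.9000
Σ(y_t−ȳ)(y_{t+1}−ȳ) = (21.7600) + (-167.6800) + (214.8400) + (-155.8000) + (127.3000) + (-105.8600) = -65.4400
Denominator Σ(y_t−ȳ)² = 939.5200
r_1 = -65.4400 / 939.5200 = -0.070

-0.070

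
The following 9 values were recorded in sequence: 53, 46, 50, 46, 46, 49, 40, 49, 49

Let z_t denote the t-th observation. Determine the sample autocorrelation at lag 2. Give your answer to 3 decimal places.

Mean z̄ = (53 + 46 + 50 + 46 + 46 + 49 + 40 + 49 + 49)/9 = 47.5556
Numerator Σ_{t=1}^{7}(z_t−z̄)(z_{t+2}−z̄) = 12.6049
Denominator Σ(z_t−z̄)² = 106.2222
r_2 = 12.6049 / 106.2222 = 0.119

0.119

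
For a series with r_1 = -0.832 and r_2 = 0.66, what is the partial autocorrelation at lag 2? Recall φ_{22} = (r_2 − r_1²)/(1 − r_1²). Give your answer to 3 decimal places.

-0.105

φ_{22} = (r_2 − r_1²) / (1 − r_1²)
r_1² = (-0.832)² = 0.692224
Numerator = 0.66 − 0.6922 = -0.0322; denominator = 1 − 0.6922 = 0.3078
φ_{22} = -0.0322 / 0.3078 = -0.105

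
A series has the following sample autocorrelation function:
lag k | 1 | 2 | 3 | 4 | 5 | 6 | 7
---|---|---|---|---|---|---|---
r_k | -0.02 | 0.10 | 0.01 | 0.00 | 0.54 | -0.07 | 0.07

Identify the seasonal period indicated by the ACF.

The largest autocorrelation is r_5 = 0.54; the remaining lags stay at or below 0.10.
The dominant spike at lag 5 indicates a seasonal period of 5.

5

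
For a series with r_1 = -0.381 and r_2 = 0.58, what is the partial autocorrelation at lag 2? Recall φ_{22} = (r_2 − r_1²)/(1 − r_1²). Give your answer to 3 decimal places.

0.509

φ_{22} = (r_2 − r_1²) / (1 − r_1²)
r_1² = (-0.381)² = 0.145161
Numerator = 0.58 − 0.1452 = 0.4348; denominator = 1 − 0.1452 = 0.8548
φ_{22} = 0.4348 / 0.8548 = 0.509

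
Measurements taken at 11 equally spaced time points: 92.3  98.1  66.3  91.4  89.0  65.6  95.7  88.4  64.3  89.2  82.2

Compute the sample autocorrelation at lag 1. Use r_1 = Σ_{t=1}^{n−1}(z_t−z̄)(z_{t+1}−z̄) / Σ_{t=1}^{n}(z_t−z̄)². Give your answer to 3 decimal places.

-0.433

Mean z̄ = (92.3 + 98.1 + 66.3 + 91.4 + 89.0 + 65.6 + 95.7 + 88.4 + 64.3 + 89.2 + 82.2)/11 = 83.8636
Numerator Σ_{t=1}^{10}(z_t−z̄)(z_{t+1}−z̄) = -681.9095
Denominator Σ(z_t−z̄)² = 1573.7255
r_1 = -681.9095 / 1573.7255 = -0.433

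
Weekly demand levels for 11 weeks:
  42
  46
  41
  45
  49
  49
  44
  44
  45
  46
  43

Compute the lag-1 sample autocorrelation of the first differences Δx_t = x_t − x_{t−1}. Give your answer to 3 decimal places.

-0.239

First differences Δx: 4, -5, 4, 4, 0, -5, 0, 1, 1, -3
Mean of differences = 0.1000
Numerator Σ(Δx_t−Δx̄)(Δx_{t+1}−Δx̄) = -26.0100
Denominator Σ(Δx_t−Δx̄)² = 108.9000
r_1(Δx) = -26.0100 / 108.9000 = -0.239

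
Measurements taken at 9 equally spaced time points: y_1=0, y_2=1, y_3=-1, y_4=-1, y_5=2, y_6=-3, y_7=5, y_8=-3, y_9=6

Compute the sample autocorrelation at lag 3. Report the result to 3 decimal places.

-0.293

Mean ȳ = (0 + 1 − 1 − 1 + 2 − 3 + 5 − 3 + 6)/9 = 0.6667
Numerator Σ_{t=1}^{6}(y_t−ȳ)(y_{t+3}−ȳ) = -24.0000
Denominator Σ(y_t−ȳ)² = 82.0000
r_3 = -24.0000 / 82.0000 = -0.293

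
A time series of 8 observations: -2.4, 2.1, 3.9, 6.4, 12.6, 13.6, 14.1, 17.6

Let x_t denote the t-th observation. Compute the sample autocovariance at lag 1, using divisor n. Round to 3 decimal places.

25.088

Mean x̄ = (-2.4 + 2.1 + 3.9 + 6.4 + 12.6 + 13.6 + 14.1 + 17.6)/8 = 8.4875
Deviations: -10.8875, -6.3875, -4.5875, -2.0875, 4.1125, 5.1125, 5.6125, 9.1125
Σ_{t=1}^{7}(x_t−x̄)(x_{t+1}−x̄) = 200.7011
γ_1 = 200.7011 / 8 = 25.088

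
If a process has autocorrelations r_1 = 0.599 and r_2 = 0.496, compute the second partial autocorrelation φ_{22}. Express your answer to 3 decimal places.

0.214

φ_{22} = (r_2 − r_1²) / (1 − r_1²)
r_1² = (0.599)² = 0.358801
Numerator = 0.496 − 0.3588 = 0.1372; denominator = 1 − 0.3588 = 0.6412
φ_{22} = 0.1372 / 0.6412 = 0.214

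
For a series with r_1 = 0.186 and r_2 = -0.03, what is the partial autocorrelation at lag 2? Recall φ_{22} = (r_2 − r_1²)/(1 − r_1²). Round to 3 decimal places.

φ_{22} = (r_2 − r_1²) / (1 − r_1²)
r_1² = (0.186)² = 0.034596
Numerator = -0.03 − 0.0346 = -0.0646; denominator = 1 − 0.0346 = 0.9654
φ_{22} = -0.0646 / 0.9654 = -0.067

-0.067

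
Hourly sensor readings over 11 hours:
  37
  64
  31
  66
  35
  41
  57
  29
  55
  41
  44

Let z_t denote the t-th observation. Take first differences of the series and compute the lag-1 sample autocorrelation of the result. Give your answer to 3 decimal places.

-0.804

First differences Δz: 27, -33, 35, -31, 6, 16, -28, 26, -14, 3
Mean of differences = 0.7000
Numerator Σ(Δz_t−Δz̄)(Δz_{t+1}−Δz̄) = -4787.3900
Denominator Σ(Δz_t−Δz̄)² = 5956.1000
r_1(Δz) = -4787.3900 / 5956.1000 = -0.804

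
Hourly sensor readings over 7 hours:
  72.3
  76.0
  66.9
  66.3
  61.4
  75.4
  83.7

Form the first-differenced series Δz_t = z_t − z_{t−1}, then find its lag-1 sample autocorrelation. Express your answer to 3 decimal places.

0.055

First differences Δz: 3.7, -9.1, -0.6, -4.9, 14.0, 8.3
Mean of differences = 1.9000
Numerator Σ(Δz_t−Δz̄)(Δz_{t+1}−Δz̄) = 19.8600
Denominator Σ(Δz_t−Δz̄)² = 364.1000
r_1(Δz) = 19.8600 / 364.1000 = 0.055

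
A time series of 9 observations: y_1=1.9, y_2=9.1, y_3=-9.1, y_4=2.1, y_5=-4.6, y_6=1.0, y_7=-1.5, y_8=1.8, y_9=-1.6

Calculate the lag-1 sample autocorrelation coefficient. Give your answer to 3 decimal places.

Mean ȳ = (1.9 + 9.1 − 9.1 + 2.1 − 4.6 + 1.0 − 1.5 + 1.8 − 1.6)/9 = -0.1000
Numerator Σ_{t=1}^{8}(y_t−ȳ)(y_{t+1}−ȳ) = -106.1000
Denominator Σ(y_t−ȳ)² = 203.7600
r_1 = -106.1000 / 203.7600 = -0.521

-0.521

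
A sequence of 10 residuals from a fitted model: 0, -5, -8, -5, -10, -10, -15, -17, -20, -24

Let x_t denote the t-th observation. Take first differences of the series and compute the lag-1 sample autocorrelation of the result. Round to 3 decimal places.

-0.485

First differences Δx: -5, -3, 3, -5, 0, -5, -2, -3, -4
Mean of differences = -2.6667
Numerator Σ(Δx_t−Δx̄)(Δx_{t+1}−Δx̄) = -28.1111
Denominator Σ(Δx_t−Δx̄)² = 58.0000
r_1(Δx) = -28.1111 / 58.0000 = -0.485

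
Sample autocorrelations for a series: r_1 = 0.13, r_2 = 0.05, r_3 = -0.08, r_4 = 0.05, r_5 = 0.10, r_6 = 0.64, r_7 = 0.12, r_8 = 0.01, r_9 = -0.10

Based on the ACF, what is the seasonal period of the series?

The largest autocorrelation is r_6 = 0.64; the remaining lags stay at or below 0.13.
The dominant spike at lag 6 indicates a seasonal period of 6.

6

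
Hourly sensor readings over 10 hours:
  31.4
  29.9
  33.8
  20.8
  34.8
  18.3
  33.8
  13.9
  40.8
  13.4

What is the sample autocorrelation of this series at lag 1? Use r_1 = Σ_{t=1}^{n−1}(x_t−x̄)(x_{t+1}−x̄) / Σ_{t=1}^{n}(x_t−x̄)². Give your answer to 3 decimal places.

-0.764

Mean x̄ = (31.4 + 29.9 + 33.8 + 20.8 + 34.8 + 18.3 + 33.8 + 13.9 + 40.8 + 13.4)/10 = 27.0900
Numerator Σ_{t=1}^{9}(x_t−x̄)(x_{t+1}−x̄) = -643.5171
Denominator Σ(x_t−x̄)² = 842.1490
r_1 = -643.5171 / 842.1490 = -0.764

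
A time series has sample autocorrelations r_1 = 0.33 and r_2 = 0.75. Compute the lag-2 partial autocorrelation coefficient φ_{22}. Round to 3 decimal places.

φ_{22} = (r_2 − r_1²) / (1 − r_1²)
r_1² = (0.33)² = 0.1089
Numerator = 0.75 − 0.1089 = 0.6411; denominator = 1 − 0.1089 = 0.8911
φ_{22} = 0.6411 / 0.8911 = 0.719

0.719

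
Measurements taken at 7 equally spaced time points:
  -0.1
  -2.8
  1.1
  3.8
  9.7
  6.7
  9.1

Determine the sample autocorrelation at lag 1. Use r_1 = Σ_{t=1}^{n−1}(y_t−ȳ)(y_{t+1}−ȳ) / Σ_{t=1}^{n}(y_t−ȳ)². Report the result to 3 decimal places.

Mean ȳ = (-0.1 − 2.8 + 1.1 + 3.8 + 9.7 + 6.7 + 9.1)/7 = 3.9286
Deviations from mean: -4.0286, -6.7286, -2.8286, -0.1286, 5.7714, 2.7714, 5.1714
Numerator Σ_{t=1}^{6}(y_t−ȳ)(y_{t+1}−ȳ) = 76.0878
Denominator Σ(y_t−ȳ)² = 137.2543
r_1 = 76.0878 / 137.2543 = 0.554

0.554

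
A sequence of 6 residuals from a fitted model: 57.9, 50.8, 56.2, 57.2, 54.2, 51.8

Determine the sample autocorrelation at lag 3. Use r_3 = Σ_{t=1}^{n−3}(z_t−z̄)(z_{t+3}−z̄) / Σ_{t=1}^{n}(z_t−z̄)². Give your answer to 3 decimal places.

0.131

Mean z̄ = (57.9 + 50.8 + 56.2 + 57.2 + 54.2 + 51.8)/6 = 54.6833
Deviations from mean: 3.2167, -3.8833, 1.5167, 2.5167, -0.4833, -2.8833
Numerator Σ_{t=1}^{3}(z_t−z̄)(z_{t+3}−z̄) = 5.5992
Denominator Σ(z_t−z̄)² = 42.6083
r_3 = 5.5992 / 42.6083 = 0.131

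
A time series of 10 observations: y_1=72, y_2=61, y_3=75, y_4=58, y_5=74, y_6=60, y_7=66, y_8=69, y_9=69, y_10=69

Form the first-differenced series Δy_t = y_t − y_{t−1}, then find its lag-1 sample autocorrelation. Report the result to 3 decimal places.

-0.863

First differences Δy: -11, 14, -17, 16, -14, 6, 3, 0, 0
Mean of differences = -0.3333
Numerator Σ(Δy_t−Δȳ)(Δy_{t+1}−Δȳ) = -951.4444
Denominator Σ(Δy_t−Δȳ)² = 1102.0000
r_1(Δy) = -951.4444 / 1102.0000 = -0.863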